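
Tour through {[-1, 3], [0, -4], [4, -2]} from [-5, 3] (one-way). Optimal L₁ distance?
18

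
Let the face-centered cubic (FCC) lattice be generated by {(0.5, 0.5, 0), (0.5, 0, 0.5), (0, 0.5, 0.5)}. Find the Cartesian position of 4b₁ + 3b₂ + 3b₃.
(3.5, 3.5, 3)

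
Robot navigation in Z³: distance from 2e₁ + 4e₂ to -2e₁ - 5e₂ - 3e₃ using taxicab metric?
16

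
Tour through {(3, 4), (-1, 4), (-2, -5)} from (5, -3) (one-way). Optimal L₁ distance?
23
(one optimal route: (5, -3) → (3, 4) → (-1, 4) → (-2, -5))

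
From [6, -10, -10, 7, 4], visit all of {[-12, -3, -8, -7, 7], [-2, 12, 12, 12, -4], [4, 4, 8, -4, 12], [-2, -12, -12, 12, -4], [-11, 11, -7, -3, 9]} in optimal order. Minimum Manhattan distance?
186
(one optimal route: (6, -10, -10, 7, 4) → (-2, -12, -12, 12, -4) → (-2, 12, 12, 12, -4) → (4, 4, 8, -4, 12) → (-11, 11, -7, -3, 9) → (-12, -3, -8, -7, 7))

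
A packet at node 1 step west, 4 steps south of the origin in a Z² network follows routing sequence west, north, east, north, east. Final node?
(0, -2)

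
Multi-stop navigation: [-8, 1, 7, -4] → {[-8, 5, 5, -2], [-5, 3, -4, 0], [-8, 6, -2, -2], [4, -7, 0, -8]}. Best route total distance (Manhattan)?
57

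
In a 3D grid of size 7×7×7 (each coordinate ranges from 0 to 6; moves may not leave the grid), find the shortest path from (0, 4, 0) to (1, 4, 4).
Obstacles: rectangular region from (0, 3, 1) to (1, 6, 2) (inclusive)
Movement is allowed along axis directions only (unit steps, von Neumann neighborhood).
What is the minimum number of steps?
7
(one shortest path: (0, 4, 0) → (1, 4, 0) → (2, 4, 0) → (2, 4, 1) → (2, 4, 2) → (2, 4, 3) → (1, 4, 3) → (1, 4, 4))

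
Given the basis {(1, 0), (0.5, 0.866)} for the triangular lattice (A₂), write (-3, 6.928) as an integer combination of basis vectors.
-7b₁ + 8b₂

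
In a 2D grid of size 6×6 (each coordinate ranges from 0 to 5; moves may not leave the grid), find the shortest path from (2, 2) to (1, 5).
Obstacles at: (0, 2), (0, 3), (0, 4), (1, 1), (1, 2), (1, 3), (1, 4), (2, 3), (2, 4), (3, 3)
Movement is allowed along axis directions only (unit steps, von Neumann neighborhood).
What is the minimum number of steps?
8
(one shortest path: (2, 2) → (3, 2) → (4, 2) → (4, 3) → (4, 4) → (3, 4) → (3, 5) → (2, 5) → (1, 5))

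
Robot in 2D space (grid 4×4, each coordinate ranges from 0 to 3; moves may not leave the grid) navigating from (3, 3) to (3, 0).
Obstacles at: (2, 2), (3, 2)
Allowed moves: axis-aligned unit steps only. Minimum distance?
7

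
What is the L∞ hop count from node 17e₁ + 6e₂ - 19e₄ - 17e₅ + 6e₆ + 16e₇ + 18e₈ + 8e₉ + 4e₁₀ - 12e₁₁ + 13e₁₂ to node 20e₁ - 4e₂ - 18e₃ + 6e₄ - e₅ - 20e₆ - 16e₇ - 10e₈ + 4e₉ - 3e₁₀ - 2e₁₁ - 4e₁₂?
32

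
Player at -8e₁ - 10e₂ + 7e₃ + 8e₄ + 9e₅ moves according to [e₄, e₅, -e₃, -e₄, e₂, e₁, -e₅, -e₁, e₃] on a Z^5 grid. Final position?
(-8, -9, 7, 8, 9)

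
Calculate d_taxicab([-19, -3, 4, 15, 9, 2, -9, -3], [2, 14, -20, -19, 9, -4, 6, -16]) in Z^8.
130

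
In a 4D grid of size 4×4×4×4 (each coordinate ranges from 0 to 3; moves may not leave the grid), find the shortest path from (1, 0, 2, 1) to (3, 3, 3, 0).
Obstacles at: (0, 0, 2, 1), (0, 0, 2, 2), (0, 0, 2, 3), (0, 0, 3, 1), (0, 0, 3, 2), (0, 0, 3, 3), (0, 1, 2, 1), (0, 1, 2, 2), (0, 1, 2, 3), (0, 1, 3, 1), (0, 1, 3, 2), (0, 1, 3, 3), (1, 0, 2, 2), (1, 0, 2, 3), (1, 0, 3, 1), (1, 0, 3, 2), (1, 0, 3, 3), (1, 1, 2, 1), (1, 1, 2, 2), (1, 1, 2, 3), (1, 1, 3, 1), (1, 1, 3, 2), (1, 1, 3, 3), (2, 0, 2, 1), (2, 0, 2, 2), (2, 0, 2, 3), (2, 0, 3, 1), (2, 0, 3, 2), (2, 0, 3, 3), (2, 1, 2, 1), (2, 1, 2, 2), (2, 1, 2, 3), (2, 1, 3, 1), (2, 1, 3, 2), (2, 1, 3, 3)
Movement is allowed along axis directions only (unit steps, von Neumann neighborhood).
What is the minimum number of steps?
7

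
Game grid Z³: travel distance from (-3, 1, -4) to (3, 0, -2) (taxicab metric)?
9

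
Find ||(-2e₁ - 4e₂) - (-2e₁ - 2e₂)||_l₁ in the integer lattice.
2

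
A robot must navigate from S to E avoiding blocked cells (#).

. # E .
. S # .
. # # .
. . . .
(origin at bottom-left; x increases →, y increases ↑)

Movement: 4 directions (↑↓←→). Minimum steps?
10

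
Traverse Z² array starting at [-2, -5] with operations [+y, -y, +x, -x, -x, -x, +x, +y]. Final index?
(-3, -4)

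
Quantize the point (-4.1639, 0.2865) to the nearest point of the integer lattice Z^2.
(-4, 0)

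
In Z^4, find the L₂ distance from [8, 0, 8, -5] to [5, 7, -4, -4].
14.2478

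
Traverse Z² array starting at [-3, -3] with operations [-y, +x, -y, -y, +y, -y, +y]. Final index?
(-2, -5)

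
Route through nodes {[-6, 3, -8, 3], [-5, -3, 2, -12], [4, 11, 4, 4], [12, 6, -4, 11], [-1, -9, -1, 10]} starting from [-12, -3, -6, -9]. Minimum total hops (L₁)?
141
(one optimal route: (-12, -3, -6, -9) → (-5, -3, 2, -12) → (-6, 3, -8, 3) → (4, 11, 4, 4) → (12, 6, -4, 11) → (-1, -9, -1, 10))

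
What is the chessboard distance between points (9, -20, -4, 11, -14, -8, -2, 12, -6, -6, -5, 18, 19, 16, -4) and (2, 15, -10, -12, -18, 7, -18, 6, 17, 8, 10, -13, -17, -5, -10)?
36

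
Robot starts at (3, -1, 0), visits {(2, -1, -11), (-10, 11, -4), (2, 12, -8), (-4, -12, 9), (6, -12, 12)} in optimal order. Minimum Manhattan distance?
100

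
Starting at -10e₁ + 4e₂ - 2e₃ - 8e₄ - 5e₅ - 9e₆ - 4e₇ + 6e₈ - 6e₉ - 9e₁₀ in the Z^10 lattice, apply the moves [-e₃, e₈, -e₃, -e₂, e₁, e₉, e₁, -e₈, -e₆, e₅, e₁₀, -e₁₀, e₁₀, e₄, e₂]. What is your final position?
(-8, 4, -4, -7, -4, -10, -4, 6, -5, -8)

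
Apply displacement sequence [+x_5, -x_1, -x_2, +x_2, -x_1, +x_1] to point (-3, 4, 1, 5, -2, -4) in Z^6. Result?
(-4, 4, 1, 5, -1, -4)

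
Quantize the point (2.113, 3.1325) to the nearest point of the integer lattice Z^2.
(2, 3)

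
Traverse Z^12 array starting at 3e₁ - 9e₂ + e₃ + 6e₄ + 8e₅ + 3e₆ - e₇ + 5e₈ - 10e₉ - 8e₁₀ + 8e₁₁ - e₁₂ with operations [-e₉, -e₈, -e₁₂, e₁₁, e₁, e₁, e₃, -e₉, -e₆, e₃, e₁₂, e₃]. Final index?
(5, -9, 4, 6, 8, 2, -1, 4, -12, -8, 9, -1)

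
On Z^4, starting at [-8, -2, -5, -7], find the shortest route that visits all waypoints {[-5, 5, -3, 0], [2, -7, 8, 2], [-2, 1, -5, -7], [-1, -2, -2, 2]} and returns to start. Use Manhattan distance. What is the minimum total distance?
94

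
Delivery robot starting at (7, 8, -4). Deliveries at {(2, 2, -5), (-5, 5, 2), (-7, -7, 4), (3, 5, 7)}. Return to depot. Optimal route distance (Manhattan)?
86
(one optimal route: (7, 8, -4) → (2, 2, -5) → (-7, -7, 4) → (-5, 5, 2) → (3, 5, 7) → (7, 8, -4))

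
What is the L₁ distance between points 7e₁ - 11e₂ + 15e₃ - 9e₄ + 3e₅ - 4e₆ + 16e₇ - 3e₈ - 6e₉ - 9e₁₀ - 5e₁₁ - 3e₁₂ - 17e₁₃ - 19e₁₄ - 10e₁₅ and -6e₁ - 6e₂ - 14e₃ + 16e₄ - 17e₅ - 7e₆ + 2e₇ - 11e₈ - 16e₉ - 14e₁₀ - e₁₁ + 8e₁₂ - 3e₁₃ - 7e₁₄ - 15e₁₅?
178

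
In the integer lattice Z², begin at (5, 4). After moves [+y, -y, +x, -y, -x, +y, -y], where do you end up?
(5, 3)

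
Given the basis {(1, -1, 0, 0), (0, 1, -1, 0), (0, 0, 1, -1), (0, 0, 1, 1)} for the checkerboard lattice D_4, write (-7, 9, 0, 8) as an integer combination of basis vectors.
-7b₁ + 2b₂ - 3b₃ + 5b₄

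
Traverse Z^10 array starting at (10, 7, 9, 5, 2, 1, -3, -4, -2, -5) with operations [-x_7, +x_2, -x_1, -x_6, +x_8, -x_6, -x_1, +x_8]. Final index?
(8, 8, 9, 5, 2, -1, -4, -2, -2, -5)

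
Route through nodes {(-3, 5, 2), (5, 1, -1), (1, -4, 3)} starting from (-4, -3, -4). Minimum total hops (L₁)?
41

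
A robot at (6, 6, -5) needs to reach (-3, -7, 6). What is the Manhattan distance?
33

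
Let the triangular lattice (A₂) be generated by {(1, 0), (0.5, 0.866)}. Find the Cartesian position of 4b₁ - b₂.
(3.5, -0.866)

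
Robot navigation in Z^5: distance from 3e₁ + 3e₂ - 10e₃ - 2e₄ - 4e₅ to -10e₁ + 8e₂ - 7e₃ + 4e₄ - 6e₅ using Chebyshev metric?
13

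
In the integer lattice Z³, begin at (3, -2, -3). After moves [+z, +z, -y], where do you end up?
(3, -3, -1)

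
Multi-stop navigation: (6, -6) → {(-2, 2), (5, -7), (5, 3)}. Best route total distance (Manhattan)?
20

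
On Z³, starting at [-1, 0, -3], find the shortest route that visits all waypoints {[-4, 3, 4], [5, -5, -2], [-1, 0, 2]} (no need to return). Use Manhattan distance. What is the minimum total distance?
35
(one optimal route: (-1, 0, -3) → (5, -5, -2) → (-1, 0, 2) → (-4, 3, 4))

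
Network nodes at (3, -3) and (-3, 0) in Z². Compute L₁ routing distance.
9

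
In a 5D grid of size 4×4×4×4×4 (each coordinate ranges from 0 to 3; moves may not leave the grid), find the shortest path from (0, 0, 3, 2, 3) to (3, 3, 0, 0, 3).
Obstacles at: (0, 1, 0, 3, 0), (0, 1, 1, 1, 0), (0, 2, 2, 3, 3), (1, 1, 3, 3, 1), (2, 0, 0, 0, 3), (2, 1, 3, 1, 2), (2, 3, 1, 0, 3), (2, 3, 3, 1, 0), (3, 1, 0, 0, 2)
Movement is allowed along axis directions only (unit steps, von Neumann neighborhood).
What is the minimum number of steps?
11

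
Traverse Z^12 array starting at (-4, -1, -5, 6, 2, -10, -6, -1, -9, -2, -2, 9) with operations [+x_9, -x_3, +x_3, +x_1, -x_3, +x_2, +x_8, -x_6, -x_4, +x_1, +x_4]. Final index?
(-2, 0, -6, 6, 2, -11, -6, 0, -8, -2, -2, 9)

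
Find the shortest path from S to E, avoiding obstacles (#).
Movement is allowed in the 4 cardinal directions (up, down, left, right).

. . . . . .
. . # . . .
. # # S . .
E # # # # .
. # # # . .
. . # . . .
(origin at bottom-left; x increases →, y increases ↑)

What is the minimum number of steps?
8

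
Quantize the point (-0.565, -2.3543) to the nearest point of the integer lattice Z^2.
(-1, -2)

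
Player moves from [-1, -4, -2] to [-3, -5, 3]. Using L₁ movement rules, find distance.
8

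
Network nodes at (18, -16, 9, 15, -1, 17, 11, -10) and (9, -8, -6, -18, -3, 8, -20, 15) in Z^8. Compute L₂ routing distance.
55.9464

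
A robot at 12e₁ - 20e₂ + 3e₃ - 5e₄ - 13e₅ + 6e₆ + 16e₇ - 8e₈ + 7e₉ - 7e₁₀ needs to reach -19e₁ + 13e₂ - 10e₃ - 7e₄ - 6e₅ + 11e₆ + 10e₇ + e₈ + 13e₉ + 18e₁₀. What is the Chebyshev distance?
33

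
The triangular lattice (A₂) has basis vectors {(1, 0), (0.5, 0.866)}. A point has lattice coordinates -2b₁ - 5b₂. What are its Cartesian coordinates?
(-4.5, -4.33)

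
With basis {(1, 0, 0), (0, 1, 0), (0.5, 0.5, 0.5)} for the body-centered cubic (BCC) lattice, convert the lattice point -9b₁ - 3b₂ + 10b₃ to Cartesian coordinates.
(-4, 2, 5)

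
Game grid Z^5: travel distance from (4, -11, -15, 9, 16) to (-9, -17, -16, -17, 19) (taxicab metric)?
49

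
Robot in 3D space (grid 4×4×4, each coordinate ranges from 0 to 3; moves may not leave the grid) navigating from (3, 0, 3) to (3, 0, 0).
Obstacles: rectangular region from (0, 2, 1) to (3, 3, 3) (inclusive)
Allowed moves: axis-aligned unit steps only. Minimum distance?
3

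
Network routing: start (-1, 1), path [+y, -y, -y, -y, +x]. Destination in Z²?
(0, -1)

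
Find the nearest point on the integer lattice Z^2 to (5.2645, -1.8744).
(5, -2)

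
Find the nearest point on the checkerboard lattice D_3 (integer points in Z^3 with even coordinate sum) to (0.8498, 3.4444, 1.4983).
(1, 3, 2)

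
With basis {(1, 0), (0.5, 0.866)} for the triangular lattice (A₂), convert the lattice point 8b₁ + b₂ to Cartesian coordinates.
(8.5, 0.866)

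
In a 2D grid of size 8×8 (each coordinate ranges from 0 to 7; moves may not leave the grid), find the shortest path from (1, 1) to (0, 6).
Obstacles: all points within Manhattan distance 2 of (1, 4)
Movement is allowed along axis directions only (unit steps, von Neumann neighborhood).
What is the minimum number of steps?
14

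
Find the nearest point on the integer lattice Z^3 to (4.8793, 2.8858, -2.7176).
(5, 3, -3)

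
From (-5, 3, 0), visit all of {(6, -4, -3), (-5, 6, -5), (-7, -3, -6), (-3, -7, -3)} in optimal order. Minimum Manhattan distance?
43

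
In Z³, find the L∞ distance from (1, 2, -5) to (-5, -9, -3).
11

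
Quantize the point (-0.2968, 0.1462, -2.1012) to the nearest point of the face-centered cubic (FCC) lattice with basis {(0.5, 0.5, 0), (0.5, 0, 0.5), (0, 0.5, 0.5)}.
(0, 0, -2)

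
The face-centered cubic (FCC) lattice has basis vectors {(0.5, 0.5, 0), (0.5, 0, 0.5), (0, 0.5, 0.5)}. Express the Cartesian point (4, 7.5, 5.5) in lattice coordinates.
6b₁ + 2b₂ + 9b₃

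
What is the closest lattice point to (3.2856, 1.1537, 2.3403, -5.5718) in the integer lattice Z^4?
(3, 1, 2, -6)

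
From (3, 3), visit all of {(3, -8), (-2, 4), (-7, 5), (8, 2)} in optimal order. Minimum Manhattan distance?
44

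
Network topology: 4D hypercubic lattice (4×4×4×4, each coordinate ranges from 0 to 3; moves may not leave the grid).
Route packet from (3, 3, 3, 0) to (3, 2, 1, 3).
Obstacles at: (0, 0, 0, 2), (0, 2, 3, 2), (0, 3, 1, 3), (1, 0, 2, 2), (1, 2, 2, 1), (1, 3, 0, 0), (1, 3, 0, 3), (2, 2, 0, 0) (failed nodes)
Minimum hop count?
6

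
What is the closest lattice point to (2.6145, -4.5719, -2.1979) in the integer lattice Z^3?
(3, -5, -2)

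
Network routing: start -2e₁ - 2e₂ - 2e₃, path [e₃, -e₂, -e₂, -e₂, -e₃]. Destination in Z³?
(-2, -5, -2)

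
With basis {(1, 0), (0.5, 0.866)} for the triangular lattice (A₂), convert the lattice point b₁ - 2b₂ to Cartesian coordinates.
(0, -1.732)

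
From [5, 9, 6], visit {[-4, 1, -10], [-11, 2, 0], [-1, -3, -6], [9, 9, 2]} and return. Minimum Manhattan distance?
96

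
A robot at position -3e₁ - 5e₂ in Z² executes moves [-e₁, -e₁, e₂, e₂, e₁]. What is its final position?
(-4, -3)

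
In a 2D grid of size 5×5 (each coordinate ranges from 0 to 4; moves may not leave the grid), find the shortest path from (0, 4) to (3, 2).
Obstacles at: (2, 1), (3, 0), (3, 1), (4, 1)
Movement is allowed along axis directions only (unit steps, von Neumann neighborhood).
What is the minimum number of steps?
5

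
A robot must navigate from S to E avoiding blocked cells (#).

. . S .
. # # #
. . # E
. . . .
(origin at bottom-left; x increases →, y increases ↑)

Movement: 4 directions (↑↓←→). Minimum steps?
9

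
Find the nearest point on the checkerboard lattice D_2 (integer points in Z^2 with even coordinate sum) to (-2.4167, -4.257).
(-2, -4)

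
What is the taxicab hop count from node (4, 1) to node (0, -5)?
10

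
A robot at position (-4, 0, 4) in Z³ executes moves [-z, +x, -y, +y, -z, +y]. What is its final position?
(-3, 1, 2)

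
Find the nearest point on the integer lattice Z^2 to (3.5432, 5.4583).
(4, 5)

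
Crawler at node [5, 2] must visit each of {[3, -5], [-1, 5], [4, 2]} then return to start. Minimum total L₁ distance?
32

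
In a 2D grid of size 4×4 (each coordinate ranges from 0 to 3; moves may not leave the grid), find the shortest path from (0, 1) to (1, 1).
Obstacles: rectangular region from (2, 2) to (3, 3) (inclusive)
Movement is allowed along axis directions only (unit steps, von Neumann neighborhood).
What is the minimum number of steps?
1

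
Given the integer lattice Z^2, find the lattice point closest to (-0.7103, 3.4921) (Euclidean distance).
(-1, 3)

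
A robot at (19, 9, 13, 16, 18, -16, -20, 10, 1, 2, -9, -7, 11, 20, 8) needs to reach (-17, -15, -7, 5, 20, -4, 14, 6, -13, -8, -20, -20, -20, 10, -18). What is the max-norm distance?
36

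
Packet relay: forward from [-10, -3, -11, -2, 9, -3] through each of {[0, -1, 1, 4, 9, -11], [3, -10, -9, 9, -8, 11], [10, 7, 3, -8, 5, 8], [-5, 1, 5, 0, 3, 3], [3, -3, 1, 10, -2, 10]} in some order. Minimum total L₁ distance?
182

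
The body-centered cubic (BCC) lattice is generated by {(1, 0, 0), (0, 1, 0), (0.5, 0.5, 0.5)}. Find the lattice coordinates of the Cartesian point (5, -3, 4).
b₁ - 7b₂ + 8b₃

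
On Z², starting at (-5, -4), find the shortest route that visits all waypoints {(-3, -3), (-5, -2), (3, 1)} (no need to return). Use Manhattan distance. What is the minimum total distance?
15
(one optimal route: (-5, -4) → (-5, -2) → (-3, -3) → (3, 1))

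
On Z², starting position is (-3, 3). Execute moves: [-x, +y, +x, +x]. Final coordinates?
(-2, 4)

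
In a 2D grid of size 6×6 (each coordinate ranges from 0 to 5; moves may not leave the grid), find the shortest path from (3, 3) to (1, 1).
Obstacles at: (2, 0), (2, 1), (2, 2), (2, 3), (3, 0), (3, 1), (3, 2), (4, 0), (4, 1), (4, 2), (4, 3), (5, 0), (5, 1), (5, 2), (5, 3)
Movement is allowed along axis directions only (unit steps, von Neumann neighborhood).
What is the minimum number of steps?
6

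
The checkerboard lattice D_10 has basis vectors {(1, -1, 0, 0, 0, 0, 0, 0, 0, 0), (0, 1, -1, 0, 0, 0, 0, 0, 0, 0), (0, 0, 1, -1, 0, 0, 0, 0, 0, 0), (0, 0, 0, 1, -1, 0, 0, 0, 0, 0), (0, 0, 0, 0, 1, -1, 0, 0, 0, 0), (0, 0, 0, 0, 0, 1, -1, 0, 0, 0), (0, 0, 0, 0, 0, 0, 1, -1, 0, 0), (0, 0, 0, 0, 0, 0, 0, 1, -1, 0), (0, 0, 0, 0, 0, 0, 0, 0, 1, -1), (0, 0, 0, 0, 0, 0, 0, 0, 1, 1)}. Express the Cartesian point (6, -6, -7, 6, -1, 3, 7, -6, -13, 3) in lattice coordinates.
6b₁ - 7b₃ - b₄ - 2b₅ + b₆ + 8b₇ + 2b₈ - 7b₉ - 4b₁₀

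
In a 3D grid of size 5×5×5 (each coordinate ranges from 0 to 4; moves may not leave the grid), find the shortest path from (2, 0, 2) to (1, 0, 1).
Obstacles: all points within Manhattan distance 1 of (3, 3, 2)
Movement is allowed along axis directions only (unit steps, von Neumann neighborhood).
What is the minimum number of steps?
2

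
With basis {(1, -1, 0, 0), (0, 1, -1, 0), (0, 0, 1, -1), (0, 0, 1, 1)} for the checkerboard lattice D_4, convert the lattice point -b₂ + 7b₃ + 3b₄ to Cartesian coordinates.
(0, -1, 11, -4)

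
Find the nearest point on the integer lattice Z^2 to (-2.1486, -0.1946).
(-2, 0)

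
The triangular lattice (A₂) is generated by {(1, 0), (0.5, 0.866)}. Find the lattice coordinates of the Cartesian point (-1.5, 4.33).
-4b₁ + 5b₂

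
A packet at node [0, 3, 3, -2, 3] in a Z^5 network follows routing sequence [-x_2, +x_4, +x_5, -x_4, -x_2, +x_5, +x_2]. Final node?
(0, 2, 3, -2, 5)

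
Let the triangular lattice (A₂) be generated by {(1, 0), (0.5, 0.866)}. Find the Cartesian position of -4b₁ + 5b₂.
(-1.5, 4.33)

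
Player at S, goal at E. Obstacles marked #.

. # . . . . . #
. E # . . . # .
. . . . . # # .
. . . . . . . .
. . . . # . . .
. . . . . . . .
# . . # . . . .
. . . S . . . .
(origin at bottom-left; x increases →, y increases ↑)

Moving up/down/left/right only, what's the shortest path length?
8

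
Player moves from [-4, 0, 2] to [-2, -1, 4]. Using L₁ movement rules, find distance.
5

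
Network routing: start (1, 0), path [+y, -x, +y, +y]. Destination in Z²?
(0, 3)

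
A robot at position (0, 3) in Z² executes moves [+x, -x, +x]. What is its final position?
(1, 3)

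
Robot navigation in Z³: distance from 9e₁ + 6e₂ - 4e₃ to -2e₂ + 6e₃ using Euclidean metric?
15.6525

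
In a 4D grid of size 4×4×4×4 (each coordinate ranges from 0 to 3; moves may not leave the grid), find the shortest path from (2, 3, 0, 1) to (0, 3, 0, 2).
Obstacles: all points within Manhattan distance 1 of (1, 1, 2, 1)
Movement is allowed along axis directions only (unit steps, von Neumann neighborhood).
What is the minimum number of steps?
3
(one shortest path: (2, 3, 0, 1) → (1, 3, 0, 1) → (0, 3, 0, 1) → (0, 3, 0, 2))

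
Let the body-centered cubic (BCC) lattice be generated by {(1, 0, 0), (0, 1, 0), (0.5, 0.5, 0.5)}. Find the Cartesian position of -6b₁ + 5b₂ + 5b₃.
(-3.5, 7.5, 2.5)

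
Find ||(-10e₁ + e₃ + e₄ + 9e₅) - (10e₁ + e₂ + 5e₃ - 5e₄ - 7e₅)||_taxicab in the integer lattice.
47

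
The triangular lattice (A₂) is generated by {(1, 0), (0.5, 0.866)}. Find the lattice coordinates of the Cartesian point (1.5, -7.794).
6b₁ - 9b₂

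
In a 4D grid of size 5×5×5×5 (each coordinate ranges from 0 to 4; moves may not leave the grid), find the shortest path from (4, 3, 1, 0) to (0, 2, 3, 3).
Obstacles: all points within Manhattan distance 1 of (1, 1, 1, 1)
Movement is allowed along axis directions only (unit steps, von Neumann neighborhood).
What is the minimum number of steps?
10
(one shortest path: (4, 3, 1, 0) → (3, 3, 1, 0) → (2, 3, 1, 0) → (1, 3, 1, 0) → (0, 3, 1, 0) → (0, 2, 1, 0) → (0, 2, 2, 0) → (0, 2, 3, 0) → (0, 2, 3, 1) → (0, 2, 3, 2) → (0, 2, 3, 3))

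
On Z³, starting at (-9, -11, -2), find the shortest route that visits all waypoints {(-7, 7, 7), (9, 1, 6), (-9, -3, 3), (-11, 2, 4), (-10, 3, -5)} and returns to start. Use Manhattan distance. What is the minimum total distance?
102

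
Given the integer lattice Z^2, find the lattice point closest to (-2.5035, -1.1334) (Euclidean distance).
(-3, -1)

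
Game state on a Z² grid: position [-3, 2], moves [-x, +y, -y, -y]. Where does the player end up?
(-4, 1)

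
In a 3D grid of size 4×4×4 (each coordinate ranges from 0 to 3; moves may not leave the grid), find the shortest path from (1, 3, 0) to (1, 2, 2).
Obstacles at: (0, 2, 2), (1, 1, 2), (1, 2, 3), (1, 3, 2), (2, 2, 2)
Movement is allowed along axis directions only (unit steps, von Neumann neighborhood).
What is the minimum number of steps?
3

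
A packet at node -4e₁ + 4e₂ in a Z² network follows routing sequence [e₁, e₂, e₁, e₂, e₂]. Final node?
(-2, 7)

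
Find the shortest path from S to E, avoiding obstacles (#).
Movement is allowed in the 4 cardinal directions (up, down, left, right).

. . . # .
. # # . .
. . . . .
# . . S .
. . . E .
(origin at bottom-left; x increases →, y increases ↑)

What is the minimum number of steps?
1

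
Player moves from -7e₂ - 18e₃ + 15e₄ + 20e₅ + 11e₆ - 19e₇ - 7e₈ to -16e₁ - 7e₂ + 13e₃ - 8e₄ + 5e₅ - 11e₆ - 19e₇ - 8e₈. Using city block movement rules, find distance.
108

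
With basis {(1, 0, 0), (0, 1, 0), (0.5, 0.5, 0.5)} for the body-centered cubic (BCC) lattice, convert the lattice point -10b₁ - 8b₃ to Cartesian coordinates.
(-14, -4, -4)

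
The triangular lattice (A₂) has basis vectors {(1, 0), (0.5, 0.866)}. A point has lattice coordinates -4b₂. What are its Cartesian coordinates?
(-2, -3.464)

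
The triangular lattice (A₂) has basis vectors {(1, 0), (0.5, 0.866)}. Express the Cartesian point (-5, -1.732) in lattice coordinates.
-4b₁ - 2b₂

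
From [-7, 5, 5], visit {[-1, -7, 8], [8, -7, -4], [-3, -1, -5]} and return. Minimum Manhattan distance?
80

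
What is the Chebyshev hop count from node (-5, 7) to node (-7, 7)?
2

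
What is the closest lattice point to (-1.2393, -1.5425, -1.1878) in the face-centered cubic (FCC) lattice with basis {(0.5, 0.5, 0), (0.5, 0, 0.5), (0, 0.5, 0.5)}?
(-1.5, -1.5, -1)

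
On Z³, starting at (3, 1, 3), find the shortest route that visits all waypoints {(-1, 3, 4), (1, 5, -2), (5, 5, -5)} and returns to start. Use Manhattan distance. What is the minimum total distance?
38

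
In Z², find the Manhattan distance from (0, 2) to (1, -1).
4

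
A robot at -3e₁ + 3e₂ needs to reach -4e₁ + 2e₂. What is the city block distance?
2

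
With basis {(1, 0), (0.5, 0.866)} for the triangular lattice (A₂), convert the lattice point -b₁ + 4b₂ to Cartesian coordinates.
(1, 3.464)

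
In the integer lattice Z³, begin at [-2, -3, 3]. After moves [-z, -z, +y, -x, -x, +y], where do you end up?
(-4, -1, 1)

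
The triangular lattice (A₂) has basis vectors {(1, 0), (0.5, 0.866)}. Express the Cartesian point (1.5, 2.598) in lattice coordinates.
3b₂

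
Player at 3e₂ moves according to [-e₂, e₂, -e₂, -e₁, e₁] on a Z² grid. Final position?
(0, 2)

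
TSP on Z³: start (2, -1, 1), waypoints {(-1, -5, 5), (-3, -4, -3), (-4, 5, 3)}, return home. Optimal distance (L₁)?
52
(one optimal route: (2, -1, 1) → (-1, -5, 5) → (-3, -4, -3) → (-4, 5, 3) → (2, -1, 1))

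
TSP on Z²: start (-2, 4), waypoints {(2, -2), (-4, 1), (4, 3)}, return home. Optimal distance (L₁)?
28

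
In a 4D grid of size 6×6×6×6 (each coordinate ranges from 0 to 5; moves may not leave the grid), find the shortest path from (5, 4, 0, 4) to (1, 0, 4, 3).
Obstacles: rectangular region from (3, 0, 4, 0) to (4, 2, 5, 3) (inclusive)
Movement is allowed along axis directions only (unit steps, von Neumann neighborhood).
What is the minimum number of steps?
13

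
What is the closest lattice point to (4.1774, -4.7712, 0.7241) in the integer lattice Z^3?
(4, -5, 1)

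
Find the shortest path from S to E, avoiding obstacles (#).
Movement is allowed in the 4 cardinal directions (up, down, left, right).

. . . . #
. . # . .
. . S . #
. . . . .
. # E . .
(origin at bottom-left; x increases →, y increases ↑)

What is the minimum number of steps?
2
(one shortest path: (2, 2) → (2, 1) → (2, 0))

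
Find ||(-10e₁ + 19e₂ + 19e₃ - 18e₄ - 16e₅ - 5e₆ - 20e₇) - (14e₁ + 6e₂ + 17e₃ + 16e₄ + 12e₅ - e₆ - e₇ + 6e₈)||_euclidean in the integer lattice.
55.6956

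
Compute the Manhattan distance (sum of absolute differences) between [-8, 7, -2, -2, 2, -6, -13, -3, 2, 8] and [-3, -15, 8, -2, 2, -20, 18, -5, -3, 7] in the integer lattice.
90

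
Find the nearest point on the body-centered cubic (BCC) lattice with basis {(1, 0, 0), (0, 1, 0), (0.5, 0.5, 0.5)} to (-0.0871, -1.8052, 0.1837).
(0, -2, 0)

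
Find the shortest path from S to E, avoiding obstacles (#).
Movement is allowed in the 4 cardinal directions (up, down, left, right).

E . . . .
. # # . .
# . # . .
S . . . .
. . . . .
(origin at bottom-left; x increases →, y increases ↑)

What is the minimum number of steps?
9
(one shortest path: (0, 1) → (1, 1) → (2, 1) → (3, 1) → (3, 2) → (3, 3) → (3, 4) → (2, 4) → (1, 4) → (0, 4))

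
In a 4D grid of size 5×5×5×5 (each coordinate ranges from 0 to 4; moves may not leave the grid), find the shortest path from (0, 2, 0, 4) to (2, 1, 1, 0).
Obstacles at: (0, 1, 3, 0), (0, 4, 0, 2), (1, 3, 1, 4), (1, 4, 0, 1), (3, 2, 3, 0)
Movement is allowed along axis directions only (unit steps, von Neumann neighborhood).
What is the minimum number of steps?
8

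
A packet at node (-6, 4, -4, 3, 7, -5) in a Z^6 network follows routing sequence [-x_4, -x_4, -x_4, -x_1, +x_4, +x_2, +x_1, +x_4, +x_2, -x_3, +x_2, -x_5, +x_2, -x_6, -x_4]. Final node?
(-6, 8, -5, 1, 6, -6)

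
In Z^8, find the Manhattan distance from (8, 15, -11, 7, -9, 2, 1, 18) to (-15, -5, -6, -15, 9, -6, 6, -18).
137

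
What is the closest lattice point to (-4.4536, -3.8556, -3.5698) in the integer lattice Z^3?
(-4, -4, -4)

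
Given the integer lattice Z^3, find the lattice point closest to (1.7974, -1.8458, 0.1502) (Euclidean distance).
(2, -2, 0)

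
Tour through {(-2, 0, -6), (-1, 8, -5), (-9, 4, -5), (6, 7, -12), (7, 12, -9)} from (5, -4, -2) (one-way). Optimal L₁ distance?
63
(one optimal route: (5, -4, -2) → (-2, 0, -6) → (-9, 4, -5) → (-1, 8, -5) → (6, 7, -12) → (7, 12, -9))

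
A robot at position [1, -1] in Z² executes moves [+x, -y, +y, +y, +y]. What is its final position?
(2, 1)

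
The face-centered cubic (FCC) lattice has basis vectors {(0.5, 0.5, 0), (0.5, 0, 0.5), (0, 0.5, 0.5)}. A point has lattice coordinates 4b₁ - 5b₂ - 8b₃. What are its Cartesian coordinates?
(-0.5, -2, -6.5)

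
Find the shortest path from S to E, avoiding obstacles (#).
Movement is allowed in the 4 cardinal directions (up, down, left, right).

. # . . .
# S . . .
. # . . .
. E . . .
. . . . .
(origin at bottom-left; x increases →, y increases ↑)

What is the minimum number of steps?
4
(one shortest path: (1, 3) → (2, 3) → (2, 2) → (2, 1) → (1, 1))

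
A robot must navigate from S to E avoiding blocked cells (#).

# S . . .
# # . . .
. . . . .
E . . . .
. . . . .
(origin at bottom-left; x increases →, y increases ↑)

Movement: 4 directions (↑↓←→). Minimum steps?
6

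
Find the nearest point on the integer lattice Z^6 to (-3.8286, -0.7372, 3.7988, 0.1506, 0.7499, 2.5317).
(-4, -1, 4, 0, 1, 3)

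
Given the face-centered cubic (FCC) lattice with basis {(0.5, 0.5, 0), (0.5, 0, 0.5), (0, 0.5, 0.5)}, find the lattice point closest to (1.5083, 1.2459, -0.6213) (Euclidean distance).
(1.5, 1, -0.5)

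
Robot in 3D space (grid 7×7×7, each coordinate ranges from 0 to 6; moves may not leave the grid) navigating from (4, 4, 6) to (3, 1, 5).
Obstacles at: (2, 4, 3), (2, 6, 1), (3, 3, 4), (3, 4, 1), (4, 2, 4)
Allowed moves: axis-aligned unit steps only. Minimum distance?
5
(one shortest path: (4, 4, 6) → (3, 4, 6) → (3, 3, 6) → (3, 2, 6) → (3, 1, 6) → (3, 1, 5))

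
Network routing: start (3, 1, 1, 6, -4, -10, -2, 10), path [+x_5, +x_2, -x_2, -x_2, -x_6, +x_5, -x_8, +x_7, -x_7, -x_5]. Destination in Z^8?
(3, 0, 1, 6, -3, -11, -2, 9)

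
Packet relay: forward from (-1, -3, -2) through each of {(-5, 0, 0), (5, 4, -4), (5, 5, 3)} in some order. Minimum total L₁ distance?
35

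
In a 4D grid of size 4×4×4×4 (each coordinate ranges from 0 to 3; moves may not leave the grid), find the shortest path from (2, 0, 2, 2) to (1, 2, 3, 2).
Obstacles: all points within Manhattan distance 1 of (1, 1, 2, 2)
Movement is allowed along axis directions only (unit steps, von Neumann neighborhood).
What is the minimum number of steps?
4
(one shortest path: (2, 0, 2, 2) → (2, 0, 3, 2) → (2, 1, 3, 2) → (2, 2, 3, 2) → (1, 2, 3, 2))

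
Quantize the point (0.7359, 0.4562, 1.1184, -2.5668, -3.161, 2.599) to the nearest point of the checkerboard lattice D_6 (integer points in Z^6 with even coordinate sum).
(1, 1, 1, -3, -3, 3)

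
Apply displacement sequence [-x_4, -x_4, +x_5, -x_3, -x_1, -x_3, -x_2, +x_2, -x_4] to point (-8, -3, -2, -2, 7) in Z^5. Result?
(-9, -3, -4, -5, 8)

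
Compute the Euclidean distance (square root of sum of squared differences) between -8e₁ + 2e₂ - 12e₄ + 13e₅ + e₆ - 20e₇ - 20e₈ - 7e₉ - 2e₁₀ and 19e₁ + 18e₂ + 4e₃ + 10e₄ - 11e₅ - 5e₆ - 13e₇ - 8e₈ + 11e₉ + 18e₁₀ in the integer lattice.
54.8999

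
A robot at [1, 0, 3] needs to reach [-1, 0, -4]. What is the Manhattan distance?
9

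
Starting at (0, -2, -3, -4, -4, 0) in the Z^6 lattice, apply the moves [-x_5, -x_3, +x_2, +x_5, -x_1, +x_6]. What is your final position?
(-1, -1, -4, -4, -4, 1)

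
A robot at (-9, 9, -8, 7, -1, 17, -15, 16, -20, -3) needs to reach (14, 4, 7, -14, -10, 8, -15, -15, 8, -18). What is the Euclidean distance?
57.8965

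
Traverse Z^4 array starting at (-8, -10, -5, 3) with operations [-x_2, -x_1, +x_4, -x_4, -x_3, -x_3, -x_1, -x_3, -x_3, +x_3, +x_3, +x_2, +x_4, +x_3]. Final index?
(-10, -10, -6, 4)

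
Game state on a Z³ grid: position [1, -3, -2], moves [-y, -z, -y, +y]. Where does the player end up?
(1, -4, -3)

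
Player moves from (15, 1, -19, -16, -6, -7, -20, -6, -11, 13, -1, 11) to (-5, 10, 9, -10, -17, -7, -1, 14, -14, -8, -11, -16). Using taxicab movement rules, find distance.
174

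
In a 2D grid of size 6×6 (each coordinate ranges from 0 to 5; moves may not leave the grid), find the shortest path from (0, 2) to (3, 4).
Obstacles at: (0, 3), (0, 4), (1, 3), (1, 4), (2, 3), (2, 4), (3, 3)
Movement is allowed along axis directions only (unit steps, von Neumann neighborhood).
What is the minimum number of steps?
7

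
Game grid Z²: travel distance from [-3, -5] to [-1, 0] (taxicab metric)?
7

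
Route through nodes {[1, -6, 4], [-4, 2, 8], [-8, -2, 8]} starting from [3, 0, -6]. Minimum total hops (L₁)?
43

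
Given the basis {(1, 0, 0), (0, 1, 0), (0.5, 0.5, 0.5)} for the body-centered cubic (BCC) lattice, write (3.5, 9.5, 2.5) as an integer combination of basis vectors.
b₁ + 7b₂ + 5b₃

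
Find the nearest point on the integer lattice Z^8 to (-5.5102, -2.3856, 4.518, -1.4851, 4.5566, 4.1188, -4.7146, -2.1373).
(-6, -2, 5, -1, 5, 4, -5, -2)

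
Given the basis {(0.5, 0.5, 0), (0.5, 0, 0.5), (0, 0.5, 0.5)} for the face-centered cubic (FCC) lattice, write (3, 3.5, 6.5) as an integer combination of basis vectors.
6b₂ + 7b₃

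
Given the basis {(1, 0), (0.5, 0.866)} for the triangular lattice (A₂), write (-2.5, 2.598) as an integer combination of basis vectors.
-4b₁ + 3b₂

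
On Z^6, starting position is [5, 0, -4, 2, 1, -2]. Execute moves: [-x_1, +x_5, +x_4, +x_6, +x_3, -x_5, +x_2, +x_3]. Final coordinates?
(4, 1, -2, 3, 1, -1)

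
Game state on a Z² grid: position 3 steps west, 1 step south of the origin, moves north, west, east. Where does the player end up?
(-3, 0)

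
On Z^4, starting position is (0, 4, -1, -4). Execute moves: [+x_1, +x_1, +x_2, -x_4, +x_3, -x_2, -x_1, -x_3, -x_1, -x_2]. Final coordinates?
(0, 3, -1, -5)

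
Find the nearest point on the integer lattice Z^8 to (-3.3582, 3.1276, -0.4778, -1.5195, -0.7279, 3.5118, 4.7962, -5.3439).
(-3, 3, 0, -2, -1, 4, 5, -5)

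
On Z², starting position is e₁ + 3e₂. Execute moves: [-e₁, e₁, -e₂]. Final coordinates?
(1, 2)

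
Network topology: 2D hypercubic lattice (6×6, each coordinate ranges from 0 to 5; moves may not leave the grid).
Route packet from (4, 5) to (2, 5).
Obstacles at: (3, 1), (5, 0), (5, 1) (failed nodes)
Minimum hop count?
2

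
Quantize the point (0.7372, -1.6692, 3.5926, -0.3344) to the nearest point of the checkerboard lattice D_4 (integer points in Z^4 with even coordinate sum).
(1, -2, 3, 0)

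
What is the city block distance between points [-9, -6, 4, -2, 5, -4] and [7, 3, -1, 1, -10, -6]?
50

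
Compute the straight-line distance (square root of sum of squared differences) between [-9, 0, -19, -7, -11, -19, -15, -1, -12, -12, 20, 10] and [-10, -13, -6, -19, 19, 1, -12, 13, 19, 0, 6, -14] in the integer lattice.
62.1691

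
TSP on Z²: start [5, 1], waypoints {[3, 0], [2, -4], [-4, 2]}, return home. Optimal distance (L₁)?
30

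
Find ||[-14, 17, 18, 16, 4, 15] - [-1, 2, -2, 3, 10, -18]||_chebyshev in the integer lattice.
33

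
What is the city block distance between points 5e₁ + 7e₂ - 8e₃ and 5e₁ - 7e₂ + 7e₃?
29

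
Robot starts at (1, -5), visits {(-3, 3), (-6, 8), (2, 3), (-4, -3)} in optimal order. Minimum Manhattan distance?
32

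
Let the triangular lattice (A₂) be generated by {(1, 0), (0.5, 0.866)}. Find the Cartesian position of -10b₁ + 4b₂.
(-8, 3.464)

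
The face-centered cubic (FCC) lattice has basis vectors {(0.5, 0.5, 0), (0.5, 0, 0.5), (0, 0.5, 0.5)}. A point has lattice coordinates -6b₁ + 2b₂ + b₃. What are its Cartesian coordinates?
(-2, -2.5, 1.5)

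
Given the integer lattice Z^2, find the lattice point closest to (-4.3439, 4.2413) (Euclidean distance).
(-4, 4)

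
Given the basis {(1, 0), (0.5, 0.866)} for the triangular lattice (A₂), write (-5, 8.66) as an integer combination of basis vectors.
-10b₁ + 10b₂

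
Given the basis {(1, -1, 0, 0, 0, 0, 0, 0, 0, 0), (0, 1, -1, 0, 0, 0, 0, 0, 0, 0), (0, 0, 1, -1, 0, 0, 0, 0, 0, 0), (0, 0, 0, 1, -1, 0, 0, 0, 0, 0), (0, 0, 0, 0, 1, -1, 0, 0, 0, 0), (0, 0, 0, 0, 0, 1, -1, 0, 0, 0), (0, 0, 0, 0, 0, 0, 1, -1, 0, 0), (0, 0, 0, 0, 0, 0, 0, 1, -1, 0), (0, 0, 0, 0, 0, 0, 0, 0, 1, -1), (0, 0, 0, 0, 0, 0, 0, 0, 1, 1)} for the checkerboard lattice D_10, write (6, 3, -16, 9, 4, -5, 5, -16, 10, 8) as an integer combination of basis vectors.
6b₁ + 9b₂ - 7b₃ + 2b₄ + 6b₅ + b₆ + 6b₇ - 10b₈ - 4b₉ + 4b₁₀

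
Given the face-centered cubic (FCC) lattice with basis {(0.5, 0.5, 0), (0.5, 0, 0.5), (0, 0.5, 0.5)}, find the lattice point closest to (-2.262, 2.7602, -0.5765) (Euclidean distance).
(-2.5, 3, -0.5)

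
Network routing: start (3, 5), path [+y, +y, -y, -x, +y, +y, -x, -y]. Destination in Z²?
(1, 7)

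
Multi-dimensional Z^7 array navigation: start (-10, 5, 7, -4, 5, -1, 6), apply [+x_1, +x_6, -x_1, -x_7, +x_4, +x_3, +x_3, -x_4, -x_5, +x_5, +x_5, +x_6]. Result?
(-10, 5, 9, -4, 6, 1, 5)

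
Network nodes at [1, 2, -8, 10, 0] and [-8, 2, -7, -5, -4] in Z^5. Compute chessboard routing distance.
15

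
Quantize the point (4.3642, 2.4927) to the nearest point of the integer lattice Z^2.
(4, 2)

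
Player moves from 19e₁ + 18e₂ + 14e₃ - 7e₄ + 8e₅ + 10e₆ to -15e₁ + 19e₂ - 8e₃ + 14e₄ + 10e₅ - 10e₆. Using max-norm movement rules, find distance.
34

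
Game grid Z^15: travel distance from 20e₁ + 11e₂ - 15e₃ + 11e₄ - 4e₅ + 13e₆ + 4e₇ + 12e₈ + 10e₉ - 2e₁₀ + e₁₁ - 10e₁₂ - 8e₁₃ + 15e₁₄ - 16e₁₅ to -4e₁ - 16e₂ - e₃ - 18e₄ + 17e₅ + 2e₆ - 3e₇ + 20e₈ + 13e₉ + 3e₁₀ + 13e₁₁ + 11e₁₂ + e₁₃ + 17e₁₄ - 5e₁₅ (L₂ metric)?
61.9839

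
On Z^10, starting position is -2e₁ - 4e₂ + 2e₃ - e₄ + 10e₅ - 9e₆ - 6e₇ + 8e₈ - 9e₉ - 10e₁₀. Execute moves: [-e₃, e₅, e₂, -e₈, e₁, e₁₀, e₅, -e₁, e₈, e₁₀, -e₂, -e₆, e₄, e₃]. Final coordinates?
(-2, -4, 2, 0, 12, -10, -6, 8, -9, -8)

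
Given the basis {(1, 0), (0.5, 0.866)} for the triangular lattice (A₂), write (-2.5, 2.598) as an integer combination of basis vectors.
-4b₁ + 3b₂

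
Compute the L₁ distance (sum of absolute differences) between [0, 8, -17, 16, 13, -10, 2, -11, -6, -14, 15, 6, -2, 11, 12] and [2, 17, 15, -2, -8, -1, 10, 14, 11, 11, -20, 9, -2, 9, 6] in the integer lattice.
212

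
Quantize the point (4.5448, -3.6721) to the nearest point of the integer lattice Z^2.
(5, -4)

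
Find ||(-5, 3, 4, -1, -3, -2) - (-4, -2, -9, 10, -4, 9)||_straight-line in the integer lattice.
20.9284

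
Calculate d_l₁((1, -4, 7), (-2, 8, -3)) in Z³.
25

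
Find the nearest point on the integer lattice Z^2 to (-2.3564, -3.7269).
(-2, -4)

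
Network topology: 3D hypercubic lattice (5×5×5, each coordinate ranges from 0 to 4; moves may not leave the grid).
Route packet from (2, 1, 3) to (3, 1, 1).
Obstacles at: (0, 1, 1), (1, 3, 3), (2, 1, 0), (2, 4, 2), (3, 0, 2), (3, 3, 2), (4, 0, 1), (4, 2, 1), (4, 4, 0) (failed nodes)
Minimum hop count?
3
(one shortest path: (2, 1, 3) → (3, 1, 3) → (3, 1, 2) → (3, 1, 1))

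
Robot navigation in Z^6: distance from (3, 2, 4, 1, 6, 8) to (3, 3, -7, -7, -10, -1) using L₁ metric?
45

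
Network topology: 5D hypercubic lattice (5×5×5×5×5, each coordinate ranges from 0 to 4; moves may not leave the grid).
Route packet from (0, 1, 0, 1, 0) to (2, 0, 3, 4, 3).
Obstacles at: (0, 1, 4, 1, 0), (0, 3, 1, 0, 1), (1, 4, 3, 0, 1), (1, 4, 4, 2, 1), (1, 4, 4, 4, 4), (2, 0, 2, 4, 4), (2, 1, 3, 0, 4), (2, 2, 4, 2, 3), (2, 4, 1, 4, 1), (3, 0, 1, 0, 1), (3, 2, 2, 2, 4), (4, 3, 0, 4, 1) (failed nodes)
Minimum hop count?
12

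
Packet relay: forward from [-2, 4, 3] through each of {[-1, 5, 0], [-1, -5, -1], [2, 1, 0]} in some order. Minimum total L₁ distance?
22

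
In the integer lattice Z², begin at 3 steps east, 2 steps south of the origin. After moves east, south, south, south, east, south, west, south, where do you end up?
(4, -7)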